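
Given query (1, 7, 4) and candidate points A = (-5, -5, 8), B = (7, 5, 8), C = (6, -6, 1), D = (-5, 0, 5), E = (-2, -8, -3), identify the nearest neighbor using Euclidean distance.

Distances: d(A) = 14, d(B) ≈ 7.4833, d(C) ≈ 14.2478, d(D) ≈ 9.2736, d(E) ≈ 16.8226. Nearest: B = (7, 5, 8) with distance 7.4833.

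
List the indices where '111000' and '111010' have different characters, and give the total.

Differing positions: 5. Hamming distance = 1.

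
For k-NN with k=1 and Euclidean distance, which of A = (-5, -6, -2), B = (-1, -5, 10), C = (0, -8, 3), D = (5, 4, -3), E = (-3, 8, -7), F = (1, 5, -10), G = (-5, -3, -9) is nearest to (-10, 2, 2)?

Distances: d(A) ≈ 10.247, d(B) ≈ 13.9284, d(C) ≈ 14.1774, d(D) ≈ 15.9374, d(E) ≈ 12.8841, d(F) ≈ 16.5529, d(G) ≈ 13.0767. Nearest: A = (-5, -6, -2) with distance 10.247.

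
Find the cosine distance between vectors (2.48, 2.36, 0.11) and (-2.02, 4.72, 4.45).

With u = (2.48, 2.36, 0.11), v = (-2.02, 4.72, 4.45):
u·v = 2.48·(-2.02) + 2.36·4.72 + 0.11·4.45 = (-5.0096) + 11.1392 + 0.4895 = 6.6191.
|u| = √(2.48² + 2.36² + 0.11²) = √(6.1504 + 5.5696 + 0.0121) = √11.7321, |v| = √((-2.02)² + 4.72² + 4.45²) = √(4.0804 + 22.2784 + 19.8025) = √46.1613.
cos θ = (u·v)/(|u||v|) = 6.6191/(√11.7321·√46.1613) ≈ 0.2844
Cosine distance = 1 - cos θ ≈ 1 - 0.2844 = 0.7156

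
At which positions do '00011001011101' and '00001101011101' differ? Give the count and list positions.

Differing positions: 4, 6. Hamming distance = 2.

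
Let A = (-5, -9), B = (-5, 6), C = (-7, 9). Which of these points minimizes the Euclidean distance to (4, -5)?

Distances: d(A) ≈ 9.8489, d(B) ≈ 14.2127, d(C) ≈ 17.8045. Nearest: A = (-5, -9) with distance 9.8489.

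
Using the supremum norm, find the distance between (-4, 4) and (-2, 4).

max(|x_i - y_i|) = max(|-4 - (-2)|, |4 - 4|) = max(2, 0) = 2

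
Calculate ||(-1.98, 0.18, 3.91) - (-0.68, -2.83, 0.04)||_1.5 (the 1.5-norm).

(Σ|x_i - y_i|^1.5)^(1/1.5) = (|-1.98 - (-0.68)|^1.5 + |0.18 - (-2.83)|^1.5 + |3.91 - 0.04|^1.5)^(1/1.5)
= (1.3^1.5 + 3.01^1.5 + 3.87^1.5)^(1/1.5) ≈ (1.4822 + 5.2222 + 7.6132)^(1/1.5) = (14.3176)^(1/1.5) ≈ 5.8963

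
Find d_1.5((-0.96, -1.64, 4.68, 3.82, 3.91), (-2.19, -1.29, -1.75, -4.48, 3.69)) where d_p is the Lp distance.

(Σ|x_i - y_i|^1.5)^(1/1.5) = (|-0.96 - (-2.19)|^1.5 + |-1.64 - (-1.29)|^1.5 + |4.68 - (-1.75)|^1.5 + |3.82 - (-4.48)|^1.5 + |3.91 - 3.69|^1.5)^(1/1.5)
= (1.23^1.5 + 0.35^1.5 + 6.43^1.5 + 8.3^1.5 + 0.22^1.5)^(1/1.5) ≈ (1.3641 + 0.2071 + 16.3048 + 23.9121 + 0.1032)^(1/1.5) = (41.8913)^(1/1.5) ≈ 12.0619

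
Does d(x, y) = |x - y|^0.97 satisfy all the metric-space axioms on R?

Yes. With 0 < p = 0.97 ≤ 1, d(x,y) = |x-y|^0.97 is a metric on R. Non-negativity and symmetry are immediate; |x-y|^0.97 = 0 ⟺ |x-y| = 0 ⟺ x = y. For the triangle inequality, the function t ↦ t^0.97 is subadditive on [0,∞) when p ≤ 1, so |x-z|^0.97 ≤ (|x-y| + |y-z|)^0.97 ≤ |x-y|^0.97 + |y-z|^0.97.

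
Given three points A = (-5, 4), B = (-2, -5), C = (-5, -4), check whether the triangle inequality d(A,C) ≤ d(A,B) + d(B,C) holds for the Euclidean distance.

d(A,B) = √(3² + 9²) = √90 ≈ 9.4868, d(B,C) = √(3² + 1²) = √10 ≈ 3.1623, d(A,C) = √(0² + 8²) = √64 = 8.
d(A,C) = 8 ≤ 9.4868 + 3.1623 = 12.6491. Triangle inequality is satisfied.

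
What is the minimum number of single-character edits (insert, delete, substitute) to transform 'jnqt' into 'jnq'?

Let D[i][j] be the edit distance between the first i characters of 'jnqt' and the first j characters of 'jnq', with D[i][0] = i, D[0][j] = j, and D[i][j] = D[i-1][j-1] if the characters match, else 1 + min(D[i-1][j], D[i][j-1], D[i-1][j-1]). Filling the table (rows: prefixes of 'jnqt', columns: prefixes of 'jnq'):
     ε  j  n  q
  ε  0  1  2  3
  j  1  0  1  2
  n  2  1  0  1
  q  3  2  1  0
  t  4  3  2  1
The bottom-right entry gives D[4][3] = 1, so no sequence of fewer than 1 edit works. Backtracking through the table gives one optimal edit sequence (1 edit):
  jnqt → jnq (del t @4)
Edit distance = 1.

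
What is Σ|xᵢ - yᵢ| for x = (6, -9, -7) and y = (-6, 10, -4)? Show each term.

Σ|x_i - y_i| = |6 - (-6)| + |-9 - 10| + |-7 - (-4)| = 12 + 19 + 3 = 34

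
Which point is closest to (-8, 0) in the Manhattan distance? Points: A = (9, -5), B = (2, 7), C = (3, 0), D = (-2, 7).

Distances: d(A) = 22, d(B) = 17, d(C) = 11, d(D) = 13. Nearest: C = (3, 0) with distance 11.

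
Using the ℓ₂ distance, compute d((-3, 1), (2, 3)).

(Σ|x_i - y_i|^2)^(1/2) = (|-3 - 2|^2 + |1 - 3|^2)^(1/2)
= (5^2 + 2^2)^(1/2) = (25 + 4)^(1/2) = (29)^(1/2) ≈ 5.3852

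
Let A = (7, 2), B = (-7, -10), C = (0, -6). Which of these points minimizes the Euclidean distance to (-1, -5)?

Distances: d(A) ≈ 10.6301, d(B) ≈ 7.8102, d(C) ≈ 1.4142. Nearest: C = (0, -6) with distance 1.4142.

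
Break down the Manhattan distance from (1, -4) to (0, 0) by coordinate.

Σ|x_i - y_i| = |1 - 0| + |-4 - 0| = 1 + 4 = 5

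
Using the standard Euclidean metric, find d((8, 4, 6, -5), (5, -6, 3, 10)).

√(Σ(x_i - y_i)²) = √((8 - 5)² + (4 - (-6))² + (6 - 3)² + (-5 - 10)²)
= √(3² + 10² + 3² + (-15)²) = √(9 + 100 + 9 + 225) = √343 ≈ 18.5203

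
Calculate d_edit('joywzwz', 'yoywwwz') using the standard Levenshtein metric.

Let D[i][j] be the edit distance between the first i characters of 'joywzwz' and the first j characters of 'yoywwwz', with D[i][0] = i, D[0][j] = j, and D[i][j] = D[i-1][j-1] if the characters match, else 1 + min(D[i-1][j], D[i][j-1], D[i-1][j-1]). Filling the table (rows: prefixes of 'joywzwz', columns: prefixes of 'yoywwwz'):
     ε  y  o  y  w  w  w  z
  ε  0  1  2  3  4  5  6  7
  j  1  1  2  3  4  5  6  7
  o  2  2  1  2  3  4  5  6
  y  3  2  2  1  2  3  4  5
  w  4  3  3  2  1  2  3  4
  z  5  4  4  3  2  2  3  3
  w  6  5  5  4  3  2  2  3
  z  7  6  6  5  4  3  3  2
The bottom-right entry gives D[7][7] = 2, so no sequence of fewer than 2 edits works. Backtracking through the table gives one optimal edit sequence (2 edits):
  joywzwz → yoywzwz (sub j→y @1)
  yoywzwz → yoywwwz (sub z→w @5)
Edit distance = 2.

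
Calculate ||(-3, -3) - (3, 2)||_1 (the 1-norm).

Σ|x_i - y_i| = |-3 - 3| + |-3 - 2| = 6 + 5 = 11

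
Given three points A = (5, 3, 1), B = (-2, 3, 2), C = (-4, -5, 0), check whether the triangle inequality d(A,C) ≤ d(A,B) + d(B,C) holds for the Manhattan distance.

d(A,B) = 7 + 0 + 1 = 8, d(B,C) = 2 + 8 + 2 = 12, d(A,C) = 9 + 8 + 1 = 18.
d(A,C) = 18 ≤ 8 + 12 = 20. Triangle inequality is satisfied.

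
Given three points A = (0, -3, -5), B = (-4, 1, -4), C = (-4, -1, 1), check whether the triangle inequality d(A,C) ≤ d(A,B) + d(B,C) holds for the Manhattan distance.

d(A,B) = 4 + 4 + 1 = 9, d(B,C) = 0 + 2 + 5 = 7, d(A,C) = 4 + 2 + 6 = 12.
d(A,C) = 12 ≤ 9 + 7 = 16. Triangle inequality is satisfied.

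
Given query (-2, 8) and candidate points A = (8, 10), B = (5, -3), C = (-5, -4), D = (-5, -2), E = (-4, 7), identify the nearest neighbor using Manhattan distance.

Distances: d(A) = 12, d(B) = 18, d(C) = 15, d(D) = 13, d(E) = 3. Nearest: E = (-4, 7) with distance 3.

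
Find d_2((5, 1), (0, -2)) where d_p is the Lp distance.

(Σ|x_i - y_i|^2)^(1/2) = (|5 - 0|^2 + |1 - (-2)|^2)^(1/2)
= (5^2 + 3^2)^(1/2) = (25 + 9)^(1/2) = (34)^(1/2) ≈ 5.831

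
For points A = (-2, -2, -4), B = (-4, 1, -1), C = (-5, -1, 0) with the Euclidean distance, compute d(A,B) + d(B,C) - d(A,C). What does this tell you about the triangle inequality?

d(A,B) = √(2² + 3² + 3²) = √22 ≈ 4.6904, d(B,C) = √(1² + 2² + 1²) = √6 ≈ 2.4495, d(A,C) = √(3² + 1² + 4²) = √26 ≈ 5.099.
d(A,B) + d(B,C) - d(A,C) = 4.6904 + 2.4495 - 5.099 = 7.1399 - 5.099 = 2.0409 (to 4 decimal places). This is ≥ 0, so the triangle inequality holds for these points.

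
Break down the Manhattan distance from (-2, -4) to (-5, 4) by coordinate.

Σ|x_i - y_i| = |-2 - (-5)| + |-4 - 4| = 3 + 8 = 11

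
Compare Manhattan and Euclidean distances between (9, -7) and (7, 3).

L1 = |9 - 7| + |-7 - 3| = 2 + 10 = 12
L2 = √(2² + 10²) = √104 ≈ 10.198
L1 ≥ L2 always (equality iff movement is along one axis); L1 > L2 here.
Ratio L1/L2 = 12/√104 ≈ 1.1767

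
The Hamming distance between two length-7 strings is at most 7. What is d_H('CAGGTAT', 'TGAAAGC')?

Differing positions: 1, 2, 3, 4, 5, 6, 7. Hamming distance = 7. The maximum possible Hamming distance for length-7 strings is 7, so d_H/7 = 7/7 = 1.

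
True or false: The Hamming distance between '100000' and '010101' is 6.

Differing positions: 1, 2, 4, 6. Hamming distance = 4, so the claim that d_H = 6 is false.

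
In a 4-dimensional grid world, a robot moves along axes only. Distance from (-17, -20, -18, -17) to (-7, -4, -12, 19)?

Σ|x_i - y_i| = |-17 - (-7)| + |-20 - (-4)| + |-18 - (-12)| + |-17 - 19| = 10 + 16 + 6 + 36 = 68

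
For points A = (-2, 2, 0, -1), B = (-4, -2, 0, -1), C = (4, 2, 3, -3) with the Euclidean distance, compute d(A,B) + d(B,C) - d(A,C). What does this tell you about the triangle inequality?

d(A,B) = √(2² + 4² + 0² + 0²) = √20 ≈ 4.4721, d(B,C) = √(8² + 4² + 3² + 2²) = √93 ≈ 9.6437, d(A,C) = √(6² + 0² + 3² + 2²) = √49 = 7.
d(A,B) + d(B,C) - d(A,C) = 4.4721 + 9.6437 - 7 = 14.1158 - 7 = 7.1158 (to 4 decimal places). This is ≥ 0, so the triangle inequality holds for these points.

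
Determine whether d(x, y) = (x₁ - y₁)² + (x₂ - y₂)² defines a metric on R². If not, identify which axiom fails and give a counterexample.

No. The squared Euclidean distance fails the triangle inequality. Counterexample: x = (0, 0), y = (1, 1), z = (2, 2). d(x,z) = 2² + 2² = 8, but d(x,y) + d(y,z) = (1² + 1²) + (1² + 1²) = 2 + 2 = 4. Since 8 > 4, the triangle inequality is violated. (Note: √d, the ordinary Euclidean distance, IS a metric.)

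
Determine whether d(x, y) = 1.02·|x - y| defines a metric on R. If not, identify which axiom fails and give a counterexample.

Yes. Since |x - y| is a metric on R and 1.02 > 0, the positive scalar multiple 1.02·|x - y| is also a metric: scaling by a positive constant preserves non-negativity, identity (d=0 ⟺ |x-y|=0 ⟺ x=y), symmetry, and the triangle inequality.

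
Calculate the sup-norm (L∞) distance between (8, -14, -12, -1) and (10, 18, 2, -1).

max(|x_i - y_i|) = max(|8 - 10|, |-14 - 18|, |-12 - 2|, |-1 - (-1)|) = max(2, 32, 14, 0) = 32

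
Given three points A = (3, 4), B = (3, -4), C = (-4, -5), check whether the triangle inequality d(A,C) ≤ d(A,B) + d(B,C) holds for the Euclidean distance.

d(A,B) = √(0² + 8²) = √64 = 8, d(B,C) = √(7² + 1²) = √50 ≈ 7.0711, d(A,C) = √(7² + 9²) = √130 ≈ 11.4018.
d(A,C) ≈ 11.4018 ≤ 8 + 7.0711 = 15.0711. Triangle inequality is satisfied.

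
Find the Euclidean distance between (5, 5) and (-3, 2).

√(Σ(x_i - y_i)²) = √((5 - (-3))² + (5 - 2)²)
= √(8² + 3²) = √(64 + 9) = √73 ≈ 8.544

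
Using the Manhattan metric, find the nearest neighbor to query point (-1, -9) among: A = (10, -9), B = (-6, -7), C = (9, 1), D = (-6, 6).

Distances: d(A) = 11, d(B) = 7, d(C) = 20, d(D) = 20. Nearest: B = (-6, -7) with distance 7.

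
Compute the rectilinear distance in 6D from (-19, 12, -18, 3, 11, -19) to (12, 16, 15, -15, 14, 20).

Σ|x_i - y_i| = |-19 - 12| + |12 - 16| + |-18 - 15| + |3 - (-15)| + |11 - 14| + |-19 - 20| = 31 + 4 + 33 + 18 + 3 + 39 = 128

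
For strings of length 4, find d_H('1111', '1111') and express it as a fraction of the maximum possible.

Differing positions: none. Hamming distance = 0. The maximum possible Hamming distance for length-4 strings is 4, so d_H/4 = 0/4 = 0.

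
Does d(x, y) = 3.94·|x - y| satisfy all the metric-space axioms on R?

Yes. Since |x - y| is a metric on R and 3.94 > 0, the positive scalar multiple 3.94·|x - y| is also a metric: scaling by a positive constant preserves non-negativity, identity (d=0 ⟺ |x-y|=0 ⟺ x=y), symmetry, and the triangle inequality.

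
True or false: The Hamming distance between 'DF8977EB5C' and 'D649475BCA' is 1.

Differing positions: 2, 3, 5, 7, 9, 10. Hamming distance = 6, so the claim that d_H = 1 is false.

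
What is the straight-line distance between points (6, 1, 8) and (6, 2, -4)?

√(Σ(x_i - y_i)²) = √((6 - 6)² + (1 - 2)² + (8 - (-4))²)
= √(0² + (-1)² + 12²) = √(0 + 1 + 144) = √145 ≈ 12.0416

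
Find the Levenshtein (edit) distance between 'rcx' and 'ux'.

Let D[i][j] be the edit distance between the first i characters of 'rcx' and the first j characters of 'ux', with D[i][0] = i, D[0][j] = j, and D[i][j] = D[i-1][j-1] if the characters match, else 1 + min(D[i-1][j], D[i][j-1], D[i-1][j-1]). Filling the table (rows: prefixes of 'rcx', columns: prefixes of 'ux'):
     ε  u  x
  ε  0  1  2
  r  1  1  2
  c  2  2  2
  x  3  3  2
The bottom-right entry gives D[3][2] = 2, so no sequence of fewer than 2 edits works. Backtracking through the table gives one optimal edit sequence (2 edits):
  rcx → cx (del r @1)
  cx → ux (sub c→u @1)
Edit distance = 2.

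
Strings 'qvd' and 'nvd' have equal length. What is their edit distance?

Let D[i][j] be the edit distance between the first i characters of 'qvd' and the first j characters of 'nvd', with D[i][0] = i, D[0][j] = j, and D[i][j] = D[i-1][j-1] if the characters match, else 1 + min(D[i-1][j], D[i][j-1], D[i-1][j-1]). Filling the table (rows: prefixes of 'qvd', columns: prefixes of 'nvd'):
     ε  n  v  d
  ε  0  1  2  3
  q  1  1  2  3
  v  2  2  1  2
  d  3  3  2  1
The bottom-right entry gives D[3][3] = 1, so no sequence of fewer than 1 edit works. Backtracking through the table gives one optimal edit sequence (1 edit):
  qvd → nvd (sub q→n @1)
Edit distance = 1.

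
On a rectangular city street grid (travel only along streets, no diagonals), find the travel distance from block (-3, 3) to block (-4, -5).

Σ|x_i - y_i| = |-3 - (-4)| + |3 - (-5)| = 1 + 8 = 9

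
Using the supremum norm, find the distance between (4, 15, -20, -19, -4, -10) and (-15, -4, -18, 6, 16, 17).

max(|x_i - y_i|) = max(|4 - (-15)|, |15 - (-4)|, |-20 - (-18)|, |-19 - 6|, |-4 - 16|, |-10 - 17|) = max(19, 19, 2, 25, 20, 27) = 27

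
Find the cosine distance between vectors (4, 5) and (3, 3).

With u = (4, 5), v = (3, 3):
u·v = 4·3 + 5·3 = 12 + 15 = 27.
|u| = √(4² + 5²) = √41, |v| = √(3² + 3²) = √18, so |u||v| = √(41·18) = √738.
cos θ = (u·v)/(|u||v|) = 27/√738 ≈ 0.9939
Cosine distance = 1 - cos θ ≈ 1 - 0.9939 = 0.0061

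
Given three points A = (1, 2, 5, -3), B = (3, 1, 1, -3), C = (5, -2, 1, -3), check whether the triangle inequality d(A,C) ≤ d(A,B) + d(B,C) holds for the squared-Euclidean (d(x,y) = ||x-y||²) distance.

d(A,B) = 2² + 1² + 4² + 0² = 21, d(B,C) = 2² + 3² + 0² + 0² = 13, d(A,C) = 4² + 4² + 4² + 0² = 48.
d(A,C) = 48 > 21 + 13 = 34. Triangle inequality is VIOLATED. (Squared-Euclidean is not a metric — this is a counterexample.)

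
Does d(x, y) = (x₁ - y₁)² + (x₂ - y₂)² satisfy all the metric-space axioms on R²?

No. The squared Euclidean distance fails the triangle inequality. Counterexample: x = (0, 0), y = (1, 2), z = (2, 4). d(x,z) = 2² + 4² = 20, but d(x,y) + d(y,z) = (1² + 2²) + (1² + 2²) = 5 + 5 = 10. Since 20 > 10, the triangle inequality is violated. (Note: √d, the ordinary Euclidean distance, IS a metric.)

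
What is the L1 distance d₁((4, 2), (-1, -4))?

Σ|x_i - y_i| = |4 - (-1)| + |2 - (-4)| = 5 + 6 = 11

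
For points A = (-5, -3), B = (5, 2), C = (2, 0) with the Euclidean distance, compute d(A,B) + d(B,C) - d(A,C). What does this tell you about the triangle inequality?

d(A,B) = √(10² + 5²) = √125 ≈ 11.1803, d(B,C) = √(3² + 2²) = √13 ≈ 3.6056, d(A,C) = √(7² + 3²) = √58 ≈ 7.6158.
d(A,B) + d(B,C) - d(A,C) = 11.1803 + 3.6056 - 7.6158 = 14.7859 - 7.6158 = 7.1701 (to 4 decimal places). This is ≥ 0, so the triangle inequality holds for these points.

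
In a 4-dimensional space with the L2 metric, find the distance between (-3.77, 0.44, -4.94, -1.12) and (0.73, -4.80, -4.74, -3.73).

(Σ|x_i - y_i|^2)^(1/2) = (|-3.77 - 0.73|^2 + |0.44 - (-4.8)|^2 + |-4.94 - (-4.74)|^2 + |-1.12 - (-3.73)|^2)^(1/2)
= (4.5^2 + 5.24^2 + 0.2^2 + 2.61^2)^(1/2) = (20.25 + 27.4576 + 0.04 + 6.8121)^(1/2) = (54.5597)^(1/2) ≈ 7.3865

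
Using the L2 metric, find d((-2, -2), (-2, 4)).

√(Σ(x_i - y_i)²) = √((-2 - (-2))² + (-2 - 4)²)
= √(0² + (-6)²) = √(0 + 36) = √36 = 6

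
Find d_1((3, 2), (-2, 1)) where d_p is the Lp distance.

Σ|x_i - y_i| = |3 - (-2)| + |2 - 1| = 5 + 1 = 6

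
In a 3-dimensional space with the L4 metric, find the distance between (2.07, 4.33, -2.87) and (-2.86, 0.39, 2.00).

(Σ|x_i - y_i|^4)^(1/4) = (|2.07 - (-2.86)|^4 + |4.33 - 0.39|^4 + |-2.87 - 2|^4)^(1/4)
= (4.93^4 + 3.94^4 + 4.87^4)^(1/4) ≈ (590.7282 + 240.9822 + 562.4913)^(1/4) = (1394.2017)^(1/4) ≈ 6.1106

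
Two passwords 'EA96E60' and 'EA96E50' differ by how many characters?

Differing positions: 6. Hamming distance = 1.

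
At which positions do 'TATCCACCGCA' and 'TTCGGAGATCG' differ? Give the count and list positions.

Differing positions: 2, 3, 4, 5, 7, 8, 9, 11. Hamming distance = 8.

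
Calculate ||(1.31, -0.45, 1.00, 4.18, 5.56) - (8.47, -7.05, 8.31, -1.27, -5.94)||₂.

√(Σ(x_i - y_i)²) = √((1.31 - 8.47)² + (-0.45 - (-7.05))² + (1 - 8.31)² + (4.18 - (-1.27))² + (5.56 - (-5.94))²)
= √((-7.16)² + 6.6² + (-7.31)² + 5.45² + 11.5²) = √(51.2656 + 43.56 + 53.4361 + 29.7025 + 132.25) = √310.2142 ≈ 17.6129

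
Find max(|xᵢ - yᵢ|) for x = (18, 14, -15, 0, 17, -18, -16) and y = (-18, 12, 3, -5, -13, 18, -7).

max(|x_i - y_i|) = max(|18 - (-18)|, |14 - 12|, |-15 - 3|, |0 - (-5)|, |17 - (-13)|, |-18 - 18|, |-16 - (-7)|) = max(36, 2, 18, 5, 30, 36, 9) = 36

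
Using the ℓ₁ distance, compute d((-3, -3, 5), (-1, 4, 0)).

Σ|x_i - y_i| = |-3 - (-1)| + |-3 - 4| + |5 - 0| = 2 + 7 + 5 = 14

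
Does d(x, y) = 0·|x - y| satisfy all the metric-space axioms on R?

No. With c = 0, d(x,y) = 0 for all x, y. This fails identity of indiscernibles: d(7, 12) = 0 but 7 ≠ 12.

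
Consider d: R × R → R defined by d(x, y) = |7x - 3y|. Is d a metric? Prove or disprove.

No. d fails symmetry: d(9, 2) = |7·9 - 3·2| = |57| = 57, but d(2, 9) = |7·2 - 3·9| = |-13| = 13. Since 57 ≠ 13, d(x,y) ≠ d(y,x) in general.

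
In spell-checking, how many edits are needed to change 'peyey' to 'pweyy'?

Let D[i][j] be the edit distance between the first i characters of 'peyey' and the first j characters of 'pweyy', with D[i][0] = i, D[0][j] = j, and D[i][j] = D[i-1][j-1] if the characters match, else 1 + min(D[i-1][j], D[i][j-1], D[i-1][j-1]). Filling the table (rows: prefixes of 'peyey', columns: prefixes of 'pweyy'):
     ε  p  w  e  y  y
  ε  0  1  2  3  4  5
  p  1  0  1  2  3  4
  e  2  1  1  1  2  3
  y  3  2  2  2  1  2
  e  4  3  3  2  2  2
  y  5  4  4  3  2  2
The bottom-right entry gives D[5][5] = 2, so no sequence of fewer than 2 edits works. Backtracking through the table gives one optimal edit sequence (2 edits):
  peyey → pweyey (ins w @2)
  pweyey → pweyy (del e @5)
Edit distance = 2.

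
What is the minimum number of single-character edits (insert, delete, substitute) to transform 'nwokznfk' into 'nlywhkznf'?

Let D[i][j] be the edit distance between the first i characters of 'nwokznfk' and the first j characters of 'nlywhkznf', with D[i][0] = i, D[0][j] = j, and D[i][j] = D[i-1][j-1] if the characters match, else 1 + min(D[i-1][j], D[i][j-1], D[i-1][j-1]). Filling the table (rows: prefixes of 'nwokznfk', columns: prefixes of 'nlywhkznf'):
     ε  n  l  y  w  h  k  z  n  f
  ε  0  1  2  3  4  5  6  7  8  9
  n  1  0  1  2  3  4  5  6  7  8
  w  2  1  1  2  2  3  4  5  6  7
  o  3  2  2  2  3  3  4  5  6  7
  k  4  3  3  3  3  4  3  4  5  6
  z  5  4  4  4  4  4  4  3  4  5
  n  6  5  5  5  5  5  5  4  3  4
  f  7  6  6  6  6  6  6  5  4  3
  k  8  7  7  7  7  7  6  6  5  4
The bottom-right entry gives D[8][9] = 4, so no sequence of fewer than 4 edits works. Backtracking through the table gives one optimal edit sequence (4 edits):
  nwokznfk → nlwokznfk (ins l @2)
  nlwokznfk → nlywokznfk (ins y @3)
  nlywokznfk → nlywhkznfk (sub o→h @5)
  nlywhkznfk → nlywhkznf (del k @10)
Edit distance = 4.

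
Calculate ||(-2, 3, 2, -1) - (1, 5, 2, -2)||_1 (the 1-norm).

Σ|x_i - y_i| = |-2 - 1| + |3 - 5| + |2 - 2| + |-1 - (-2)| = 3 + 2 + 0 + 1 = 6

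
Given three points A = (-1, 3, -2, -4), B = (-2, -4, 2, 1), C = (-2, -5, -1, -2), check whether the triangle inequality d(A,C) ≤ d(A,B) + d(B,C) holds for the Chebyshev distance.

d(A,B) = max(1, 7, 4, 5) = 7, d(B,C) = max(0, 1, 3, 3) = 3, d(A,C) = max(1, 8, 1, 2) = 8.
d(A,C) = 8 ≤ 7 + 3 = 10. Triangle inequality is satisfied.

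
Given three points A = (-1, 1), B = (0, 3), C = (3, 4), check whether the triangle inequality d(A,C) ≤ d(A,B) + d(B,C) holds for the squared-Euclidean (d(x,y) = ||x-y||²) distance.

d(A,B) = 1² + 2² = 5, d(B,C) = 3² + 1² = 10, d(A,C) = 4² + 3² = 25.
d(A,C) = 25 > 5 + 10 = 15. Triangle inequality is VIOLATED. (Squared-Euclidean is not a metric — this is a counterexample.)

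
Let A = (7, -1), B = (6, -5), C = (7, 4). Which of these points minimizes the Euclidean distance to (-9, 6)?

Distances: d(A) ≈ 17.4642, d(B) ≈ 18.6011, d(C) ≈ 16.1245. Nearest: C = (7, 4) with distance 16.1245.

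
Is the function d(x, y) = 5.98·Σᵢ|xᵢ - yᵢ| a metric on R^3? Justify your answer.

Yes. The L1 (Manhattan) norm induces a metric on R^3, and multiplying a metric by a positive constant 5.98 > 0 preserves all four axioms: non-negativity (5.98·||x-y|| ≥ 0), identity (5.98·||x-y|| = 0 ⟺ ||x-y|| = 0 ⟺ x = y), symmetry (||x-y|| = ||y-x||), and the triangle inequality (5.98·||x-z|| ≤ 5.98·||x-y|| + 5.98·||y-z||). So d is a metric.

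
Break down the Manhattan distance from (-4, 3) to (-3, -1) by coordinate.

Σ|x_i - y_i| = |-4 - (-3)| + |3 - (-1)| = 1 + 4 = 5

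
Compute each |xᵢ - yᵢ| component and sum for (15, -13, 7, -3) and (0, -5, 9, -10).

Σ|x_i - y_i| = |15 - 0| + |-13 - (-5)| + |7 - 9| + |-3 - (-10)| = 15 + 8 + 2 + 7 = 32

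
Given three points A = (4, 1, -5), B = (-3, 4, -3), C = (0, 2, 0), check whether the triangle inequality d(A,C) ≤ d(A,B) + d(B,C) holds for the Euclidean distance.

d(A,B) = √(7² + 3² + 2²) = √62 ≈ 7.874, d(B,C) = √(3² + 2² + 3²) = √22 ≈ 4.6904, d(A,C) = √(4² + 1² + 5²) = √42 ≈ 6.4807.
d(A,C) ≈ 6.4807 ≤ 7.874 + 4.6904 = 12.5644. Triangle inequality is satisfied.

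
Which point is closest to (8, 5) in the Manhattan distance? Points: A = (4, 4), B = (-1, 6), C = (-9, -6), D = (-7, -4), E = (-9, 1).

Distances: d(A) = 5, d(B) = 10, d(C) = 28, d(D) = 24, d(E) = 21. Nearest: A = (4, 4) with distance 5.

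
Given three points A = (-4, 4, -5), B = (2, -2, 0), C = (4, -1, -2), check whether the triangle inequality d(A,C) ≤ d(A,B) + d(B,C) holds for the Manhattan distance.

d(A,B) = 6 + 6 + 5 = 17, d(B,C) = 2 + 1 + 2 = 5, d(A,C) = 8 + 5 + 3 = 16.
d(A,C) = 16 ≤ 17 + 5 = 22. Triangle inequality is satisfied.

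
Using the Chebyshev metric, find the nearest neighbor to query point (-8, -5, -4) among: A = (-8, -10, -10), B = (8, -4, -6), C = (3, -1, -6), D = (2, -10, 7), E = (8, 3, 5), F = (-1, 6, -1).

Distances: d(A) = 6, d(B) = 16, d(C) = 11, d(D) = 11, d(E) = 16, d(F) = 11. Nearest: A = (-8, -10, -10) with distance 6.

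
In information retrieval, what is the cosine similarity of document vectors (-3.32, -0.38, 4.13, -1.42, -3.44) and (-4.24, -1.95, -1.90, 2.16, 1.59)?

With u = (-3.32, -0.38, 4.13, -1.42, -3.44), v = (-4.24, -1.95, -1.90, 2.16, 1.59):
u·v = (-3.32)·(-4.24) + (-0.38)·(-1.95) + 4.13·(-1.9) + (-1.42)·2.16 + (-3.44)·1.59 = 14.0768 + 0.741 + (-7.847) + (-3.0672) + (-5.4696) = -1.566.
|u| = √((-3.32)² + (-0.38)² + 4.13² + (-1.42)² + (-3.44)²) = √(11.0224 + 0.1444 + 17.0569 + 2.0164 + 11.8336) = √42.0737, |v| = √((-4.24)² + (-1.95)² + (-1.9)² + 2.16² + 1.59²) = √(17.9776 + 3.8025 + 3.61 + 4.6656 + 2.5281) = √32.5838.
cos θ = (u·v)/(|u||v|) = -1.566/(√42.0737·√32.5838) ≈ -0.0423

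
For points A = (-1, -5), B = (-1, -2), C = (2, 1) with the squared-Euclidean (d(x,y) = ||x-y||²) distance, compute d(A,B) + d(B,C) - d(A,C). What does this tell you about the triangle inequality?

d(A,B) = 0² + 3² = 9, d(B,C) = 3² + 3² = 18, d(A,C) = 3² + 6² = 45.
d(A,B) + d(B,C) - d(A,C) = 9 + 18 - 45 = 27 - 45 = -18. This is < 0, so the triangle inequality FAILS for these points (squared-Euclidean is not a metric).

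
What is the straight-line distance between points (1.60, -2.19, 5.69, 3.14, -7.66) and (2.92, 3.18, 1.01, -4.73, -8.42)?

√(Σ(x_i - y_i)²) = √((1.6 - 2.92)² + (-2.19 - 3.18)² + (5.69 - 1.01)² + (3.14 - (-4.73))² + (-7.66 - (-8.42))²)
= √((-1.32)² + (-5.37)² + 4.68² + 7.87² + 0.76²) = √(1.7424 + 28.8369 + 21.9024 + 61.9369 + 0.5776) = √114.9962 ≈ 10.7236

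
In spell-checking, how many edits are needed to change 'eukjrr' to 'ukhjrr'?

Let D[i][j] be the edit distance between the first i characters of 'eukjrr' and the first j characters of 'ukhjrr', with D[i][0] = i, D[0][j] = j, and D[i][j] = D[i-1][j-1] if the characters match, else 1 + min(D[i-1][j], D[i][j-1], D[i-1][j-1]). Filling the table (rows: prefixes of 'eukjrr', columns: prefixes of 'ukhjrr'):
     ε  u  k  h  j  r  r
  ε  0  1  2  3  4  5  6
  e  1  1  2  3  4  5  6
  u  2  1  2  3  4  5  6
  k  3  2  1  2  3  4  5
  j  4  3  2  2  2  3  4
  r  5  4  3  3  3  2  3
  r  6  5  4  4  4  3  2
The bottom-right entry gives D[6][6] = 2, so no sequence of fewer than 2 edits works. Backtracking through the table gives one optimal edit sequence (2 edits):
  eukjrr → ukjrr (del e @1)
  ukjrr → ukhjrr (ins h @3)
Edit distance = 2.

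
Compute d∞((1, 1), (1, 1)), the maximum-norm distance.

max(|x_i - y_i|) = max(|1 - 1|, |1 - 1|) = max(0, 0) = 0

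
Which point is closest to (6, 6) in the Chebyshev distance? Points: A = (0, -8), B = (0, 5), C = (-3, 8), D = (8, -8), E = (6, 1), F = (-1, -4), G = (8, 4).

Distances: d(A) = 14, d(B) = 6, d(C) = 9, d(D) = 14, d(E) = 5, d(F) = 10, d(G) = 2. Nearest: G = (8, 4) with distance 2.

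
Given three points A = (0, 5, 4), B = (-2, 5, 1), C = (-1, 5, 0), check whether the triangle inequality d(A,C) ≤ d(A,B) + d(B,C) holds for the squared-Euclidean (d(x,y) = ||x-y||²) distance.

d(A,B) = 2² + 0² + 3² = 13, d(B,C) = 1² + 0² + 1² = 2, d(A,C) = 1² + 0² + 4² = 17.
d(A,C) = 17 > 13 + 2 = 15. Triangle inequality is VIOLATED. (Squared-Euclidean is not a metric — this is a counterexample.)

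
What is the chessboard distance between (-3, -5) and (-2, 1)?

max(|x_i - y_i|) = max(|-3 - (-2)|, |-5 - 1|) = max(1, 6) = 6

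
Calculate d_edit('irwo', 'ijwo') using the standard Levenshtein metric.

Let D[i][j] be the edit distance between the first i characters of 'irwo' and the first j characters of 'ijwo', with D[i][0] = i, D[0][j] = j, and D[i][j] = D[i-1][j-1] if the characters match, else 1 + min(D[i-1][j], D[i][j-1], D[i-1][j-1]). Filling the table (rows: prefixes of 'irwo', columns: prefixes of 'ijwo'):
     ε  i  j  w  o
  ε  0  1  2  3  4
  i  1  0  1  2  3
  r  2  1  1  2  3
  w  3  2  2  1  2
  o  4  3  3  2  1
The bottom-right entry gives D[4][4] = 1, so no sequence of fewer than 1 edit works. Backtracking through the table gives one optimal edit sequence (1 edit):
  irwo → ijwo (sub r→j @2)
Edit distance = 1.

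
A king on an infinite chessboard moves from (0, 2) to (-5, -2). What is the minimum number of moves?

max(|x_i - y_i|) = max(|0 - (-5)|, |2 - (-2)|) = max(5, 4) = 5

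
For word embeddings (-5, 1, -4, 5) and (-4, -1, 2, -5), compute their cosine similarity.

With u = (-5, 1, -4, 5), v = (-4, -1, 2, -5):
u·v = (-5)·(-4) + 1·(-1) + (-4)·2 + 5·(-5) = 20 + (-1) + (-8) + (-25) = -14.
|u| = √((-5)² + 1² + (-4)² + 5²) = √67, |v| = √((-4)² + (-1)² + 2² + (-5)²) = √46, so |u||v| = √(67·46) = √3082.
cos θ = (u·v)/(|u||v|) = -14/√3082 ≈ -0.2522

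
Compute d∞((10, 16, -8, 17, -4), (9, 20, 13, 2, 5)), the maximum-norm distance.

max(|x_i - y_i|) = max(|10 - 9|, |16 - 20|, |-8 - 13|, |17 - 2|, |-4 - 5|) = max(1, 4, 21, 15, 9) = 21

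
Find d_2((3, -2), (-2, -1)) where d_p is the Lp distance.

(Σ|x_i - y_i|^2)^(1/2) = (|3 - (-2)|^2 + |-2 - (-1)|^2)^(1/2)
= (5^2 + 1^2)^(1/2) = (25 + 1)^(1/2) = (26)^(1/2) ≈ 5.099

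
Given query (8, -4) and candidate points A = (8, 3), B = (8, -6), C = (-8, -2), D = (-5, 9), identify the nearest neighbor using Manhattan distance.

Distances: d(A) = 7, d(B) = 2, d(C) = 18, d(D) = 26. Nearest: B = (8, -6) with distance 2.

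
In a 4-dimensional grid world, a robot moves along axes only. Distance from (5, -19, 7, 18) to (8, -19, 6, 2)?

Σ|x_i - y_i| = |5 - 8| + |-19 - (-19)| + |7 - 6| + |18 - 2| = 3 + 0 + 1 + 16 = 20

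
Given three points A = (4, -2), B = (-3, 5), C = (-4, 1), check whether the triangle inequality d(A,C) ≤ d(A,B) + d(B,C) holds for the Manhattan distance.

d(A,B) = 7 + 7 = 14, d(B,C) = 1 + 4 = 5, d(A,C) = 8 + 3 = 11.
d(A,C) = 11 ≤ 14 + 5 = 19. Triangle inequality is satisfied.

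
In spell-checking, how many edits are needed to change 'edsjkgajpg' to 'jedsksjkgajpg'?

Let D[i][j] be the edit distance between the first i characters of 'edsjkgajpg' and the first j characters of 'jedsksjkgajpg', with D[i][0] = i, D[0][j] = j, and D[i][j] = D[i-1][j-1] if the characters match, else 1 + min(D[i-1][j], D[i][j-1], D[i-1][j-1]). Filling the table (rows: prefixes of 'edsjkgajpg', columns: prefixes of 'jedsksjkgajpg'):
     ε  j  e  d  s  k  s  j  k  g  a  j  p  g
  ε  0  1  2  3  4  5  6  7  8  9 10 11 12 13
  e  1  1  1  2  3  4  5  6  7  8  9 10 11 12
  d  2  2  2  1  2  3  4  5  6  7  8  9 10 11
  s  3  3  3  2  1  2  3  4  5  6  7  8  9 10
  j  4  3  4  3  2  2  3  3  4  5  6  7  8  9
  k  5  4  4  4  3  2  3  4  3  4  5  6  7  8
  g  6  5  5  5  4  3  3  4  4  3  4  5  6  7
  a  7  6  6  6  5  4  4  4  5  4  3  4  5  6
  j  8  7  7  7  6  5  5  4  5  5  4  3  4  5
  p  9  8  8  8  7  6  6  5  5  6  5  4  3  4
  g 10  9  9  9  8  7  7  6  6  5  6  5  4  3
The bottom-right entry gives D[10][13] = 3, so no sequence of fewer than 3 edits works. Backtracking through the table gives one optimal edit sequence (3 edits):
  edsjkgajpg → jedsjkgajpg (ins j @1)
  jedsjkgajpg → jedssjkgajpg (ins s @4)
  jedssjkgajpg → jedsksjkgajpg (ins k @5)
Edit distance = 3.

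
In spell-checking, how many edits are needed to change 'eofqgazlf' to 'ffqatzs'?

Let D[i][j] be the edit distance between the first i characters of 'eofqgazlf' and the first j characters of 'ffqatzs', with D[i][0] = i, D[0][j] = j, and D[i][j] = D[i-1][j-1] if the characters match, else 1 + min(D[i-1][j], D[i][j-1], D[i-1][j-1]). Filling the table (rows: prefixes of 'eofqgazlf', columns: prefixes of 'ffqatzs'):
     ε  f  f  q  a  t  z  s
  ε  0  1  2  3  4  5  6  7
  e  1  1  2  3  4  5  6  7
  o  2  2  2  3  4  5  6  7
  f  3  2  2  3  4  5  6  7
  q  4  3  3  2  3  4  5  6
  g  5  4  4  3  3  4  5  6
  a  6  5  5  4  3  4  5  6
  z  7  6  6  5  4  4  4  5
  l  8  7  7  6  5  5  5  5
  f  9  8  7  7  6  6  6  6
The bottom-right entry gives D[9][7] = 6, so no sequence of fewer than 6 edits works. Backtracking through the table gives one optimal edit sequence (6 edits):
  eofqgazlf → ofqgazlf (del e @1)
  ofqgazlf → ffqgazlf (sub o→f @1)
  ffqgazlf → ffqazlf (del g @4)
  ffqazlf → ffqatlf (sub z→t @5)
  ffqatlf → ffqatzf (sub l→z @6)
  ffqatzf → ffqatzs (sub f→s @7)
Edit distance = 6.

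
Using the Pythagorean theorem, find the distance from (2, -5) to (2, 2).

√(Σ(x_i - y_i)²) = √((2 - 2)² + (-5 - 2)²)
= √(0² + (-7)²) = √(0 + 49) = √49 = 7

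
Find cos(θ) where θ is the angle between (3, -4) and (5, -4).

With u = (3, -4), v = (5, -4):
u·v = 3·5 + (-4)·(-4) = 15 + 16 = 31.
|u| = √(3² + (-4)²) = √25, |v| = √(5² + (-4)²) = √41, so |u||v| = √(25·41) = √1025.
cos θ = (u·v)/(|u||v|) = 31/√1025 ≈ 0.9683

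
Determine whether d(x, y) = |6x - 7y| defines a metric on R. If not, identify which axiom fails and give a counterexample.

No. d fails symmetry: d(6, 7) = |6·6 - 7·7| = |-13| = 13, but d(7, 6) = |6·7 - 7·6| = |0| = 0. Since 13 ≠ 0, d(x,y) ≠ d(y,x) in general.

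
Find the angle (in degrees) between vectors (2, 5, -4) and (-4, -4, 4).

With u = (2, 5, -4), v = (-4, -4, 4):
u·v = 2·(-4) + 5·(-4) + (-4)·4 = (-8) + (-20) + (-16) = -44.
|u| = √(2² + 5² + (-4)²) = √45, |v| = √((-4)² + (-4)² + 4²) = √48, so |u||v| = √(45·48) = √2160.
cos θ = (u·v)/(|u||v|) = -44/√2160 ≈ -0.946729
θ = arccos(-0.946729) ≈ 161.21°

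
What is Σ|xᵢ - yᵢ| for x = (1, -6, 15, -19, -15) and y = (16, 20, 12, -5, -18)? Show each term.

Σ|x_i - y_i| = |1 - 16| + |-6 - 20| + |15 - 12| + |-19 - (-5)| + |-15 - (-18)| = 15 + 26 + 3 + 14 + 3 = 61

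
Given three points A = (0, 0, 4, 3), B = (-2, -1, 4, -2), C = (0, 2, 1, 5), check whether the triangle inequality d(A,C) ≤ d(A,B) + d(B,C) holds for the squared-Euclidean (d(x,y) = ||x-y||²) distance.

d(A,B) = 2² + 1² + 0² + 5² = 30, d(B,C) = 2² + 3² + 3² + 7² = 71, d(A,C) = 0² + 2² + 3² + 2² = 17.
d(A,C) = 17 ≤ 30 + 71 = 101. Triangle inequality is satisfied.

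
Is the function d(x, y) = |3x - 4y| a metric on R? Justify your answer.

No. d fails symmetry: d(1, 8) = |3·1 - 4·8| = |-29| = 29, but d(8, 1) = |3·8 - 4·1| = |20| = 20. Since 29 ≠ 20, d(x,y) ≠ d(y,x) in general.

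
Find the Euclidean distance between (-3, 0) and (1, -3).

√(Σ(x_i - y_i)²) = √((-3 - 1)² + (0 - (-3))²)
= √((-4)² + 3²) = √(16 + 9) = √25 = 5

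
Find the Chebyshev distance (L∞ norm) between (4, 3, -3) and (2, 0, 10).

max(|x_i - y_i|) = max(|4 - 2|, |3 - 0|, |-3 - 10|) = max(2, 3, 13) = 13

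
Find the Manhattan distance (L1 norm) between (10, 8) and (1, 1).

Σ|x_i - y_i| = |10 - 1| + |8 - 1| = 9 + 7 = 16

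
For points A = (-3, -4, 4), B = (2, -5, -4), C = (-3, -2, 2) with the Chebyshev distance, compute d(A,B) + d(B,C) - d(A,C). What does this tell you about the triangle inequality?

d(A,B) = max(5, 1, 8) = 8, d(B,C) = max(5, 3, 6) = 6, d(A,C) = max(0, 2, 2) = 2.
d(A,B) + d(B,C) - d(A,C) = 8 + 6 - 2 = 14 - 2 = 12. This is ≥ 0, so the triangle inequality holds for these points.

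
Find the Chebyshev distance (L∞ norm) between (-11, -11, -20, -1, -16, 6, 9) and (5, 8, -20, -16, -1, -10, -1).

max(|x_i - y_i|) = max(|-11 - 5|, |-11 - 8|, |-20 - (-20)|, |-1 - (-16)|, |-16 - (-1)|, |6 - (-10)|, |9 - (-1)|) = max(16, 19, 0, 15, 15, 16, 10) = 19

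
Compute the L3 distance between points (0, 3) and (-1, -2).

(Σ|x_i - y_i|^3)^(1/3) = (|0 - (-1)|^3 + |3 - (-2)|^3)^(1/3)
= (1^3 + 5^3)^(1/3) = (1 + 125)^(1/3) = (126)^(1/3) ≈ 5.0133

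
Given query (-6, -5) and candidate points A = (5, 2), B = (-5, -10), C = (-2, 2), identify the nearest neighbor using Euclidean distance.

Distances: d(A) ≈ 13.0384, d(B) ≈ 5.099, d(C) ≈ 8.0623. Nearest: B = (-5, -10) with distance 5.099.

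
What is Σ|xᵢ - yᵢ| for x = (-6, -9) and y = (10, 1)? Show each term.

Σ|x_i - y_i| = |-6 - 10| + |-9 - 1| = 16 + 10 = 26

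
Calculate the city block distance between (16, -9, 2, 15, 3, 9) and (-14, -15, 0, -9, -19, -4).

Σ|x_i - y_i| = |16 - (-14)| + |-9 - (-15)| + |2 - 0| + |15 - (-9)| + |3 - (-19)| + |9 - (-4)| = 30 + 6 + 2 + 24 + 22 + 13 = 97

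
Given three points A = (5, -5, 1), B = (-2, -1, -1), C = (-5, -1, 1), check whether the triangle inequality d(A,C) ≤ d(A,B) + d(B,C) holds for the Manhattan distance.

d(A,B) = 7 + 4 + 2 = 13, d(B,C) = 3 + 0 + 2 = 5, d(A,C) = 10 + 4 + 0 = 14.
d(A,C) = 14 ≤ 13 + 5 = 18. Triangle inequality is satisfied.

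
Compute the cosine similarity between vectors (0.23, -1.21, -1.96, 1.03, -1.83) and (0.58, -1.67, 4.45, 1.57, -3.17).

With u = (0.23, -1.21, -1.96, 1.03, -1.83), v = (0.58, -1.67, 4.45, 1.57, -3.17):
u·v = 0.23·0.58 + (-1.21)·(-1.67) + (-1.96)·4.45 + 1.03·1.57 + (-1.83)·(-3.17) = 0.1334 + 2.0207 + (-8.722) + 1.6171 + 5.8011 = 0.8503.
|u| = √(0.23² + (-1.21)² + (-1.96)² + 1.03² + (-1.83)²) = √(0.0529 + 1.4641 + 3.8416 + 1.0609 + 3.3489) = √9.7684, |v| = √(0.58² + (-1.67)² + 4.45² + 1.57² + (-3.17)²) = √(0.3364 + 2.7889 + 19.8025 + 2.4649 + 10.0489) = √35.4416.
cos θ = (u·v)/(|u||v|) = 0.8503/(√9.7684·√35.4416) ≈ 0.0457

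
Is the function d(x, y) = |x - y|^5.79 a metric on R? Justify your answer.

No. d(x,y) = |x-y|^5.79 fails the triangle inequality since p = 5.79 > 1. Counterexample: x = -3, y = 6, z = 17. d(x,z) = |-3 - 17|^5.79 = 20^5.79 ≈ 34116437.4878, but d(x,y) + d(y,z) = 9^5.79 + 11^5.79 ≈ 335014.9051 + 1070689.7549 = 1405704.66. Since 34116437.4878 > 1405704.66, the triangle inequality is violated.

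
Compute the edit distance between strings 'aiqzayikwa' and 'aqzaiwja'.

Let D[i][j] be the edit distance between the first i characters of 'aiqzayikwa' and the first j characters of 'aqzaiwja', with D[i][0] = i, D[0][j] = j, and D[i][j] = D[i-1][j-1] if the characters match, else 1 + min(D[i-1][j], D[i][j-1], D[i-1][j-1]). Filling the table (rows: prefixes of 'aiqzayikwa', columns: prefixes of 'aqzaiwja'):
     ε  a  q  z  a  i  w  j  a
  ε  0  1  2  3  4  5  6  7  8
  a  1  0  1  2  3  4  5  6  7
  i  2  1  1  2  3  3  4  5  6
  q  3  2  1  2  3  4  4  5  6
  z  4  3  2  1  2  3  4  5  6
  a  5  4  3  2  1  2  3  4  5
  y  6  5  4  3  2  2  3  4  5
  i  7  6  5  4  3  2  3  4  5
  k  8  7  6  5  4  3  3  4  5
  w  9  8  7  6  5  4  3  4  5
  a 10  9  8  7  6  5  4  4  4
The bottom-right entry gives D[10][8] = 4, so no sequence of fewer than 4 edits works. Backtracking through the table gives one optimal edit sequence (4 edits):
  aiqzayikwa → aqzayikwa (del i @2)
  aqzayikwa → aqzaikwa (del y @5)
  aqzaikwa → aqzaiwwa (sub k→w @6)
  aqzaiwwa → aqzaiwja (sub w→j @7)
Edit distance = 4.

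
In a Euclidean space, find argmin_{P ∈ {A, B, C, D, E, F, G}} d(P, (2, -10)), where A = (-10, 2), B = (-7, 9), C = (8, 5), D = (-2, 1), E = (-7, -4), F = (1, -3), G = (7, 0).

Distances: d(A) ≈ 16.9706, d(B) ≈ 21.0238, d(C) ≈ 16.1555, d(D) ≈ 11.7047, d(E) ≈ 10.8167, d(F) ≈ 7.0711, d(G) ≈ 11.1803. Nearest: F = (1, -3) with distance 7.0711.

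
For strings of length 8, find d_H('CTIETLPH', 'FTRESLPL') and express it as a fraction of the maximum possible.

Differing positions: 1, 3, 5, 8. Hamming distance = 4. The maximum possible Hamming distance for length-8 strings is 8, so d_H/8 = 4/8 = 0.5.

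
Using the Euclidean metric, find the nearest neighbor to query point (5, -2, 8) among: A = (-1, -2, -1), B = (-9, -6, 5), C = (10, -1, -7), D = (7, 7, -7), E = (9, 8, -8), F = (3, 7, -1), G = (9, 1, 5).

Distances: d(A) ≈ 10.8167, d(B) ≈ 14.8661, d(C) ≈ 15.843, d(D) ≈ 17.6068, d(E) ≈ 19.2873, d(F) ≈ 12.8841, d(G) ≈ 5.831. Nearest: G = (9, 1, 5) with distance 5.831.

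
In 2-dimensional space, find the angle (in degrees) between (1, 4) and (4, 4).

With u = (1, 4), v = (4, 4):
u·v = 1·4 + 4·4 = 4 + 16 = 20.
|u| = √(1² + 4²) = √17, |v| = √(4² + 4²) = √32, so |u||v| = √(17·32) = √544.
cos θ = (u·v)/(|u||v|) = 20/√544 ≈ 0.857493
θ = arccos(0.857493) ≈ 30.96°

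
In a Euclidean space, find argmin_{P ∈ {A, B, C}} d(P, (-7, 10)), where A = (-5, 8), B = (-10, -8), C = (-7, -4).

Distances: d(A) ≈ 2.8284, d(B) ≈ 18.2483, d(C) = 14. Nearest: A = (-5, 8) with distance 2.8284.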